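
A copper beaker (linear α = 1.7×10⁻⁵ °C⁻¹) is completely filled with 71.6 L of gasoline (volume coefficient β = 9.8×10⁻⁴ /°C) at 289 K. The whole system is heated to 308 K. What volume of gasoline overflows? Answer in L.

The beaker also expands: β_container ≈ 3α = 5.1×10⁻⁵ /K
Net overflow = V₀(β_liq − 3α_cont)ΔT
β − 3α = 9.80×10⁻⁴ − 5.1×10⁻⁵ = 9.29×10⁻⁴ /K; ΔT = 19 K
ΔV = 71.6 × 9.29×10⁻⁴ × 19 = 1.26 L

1.26 L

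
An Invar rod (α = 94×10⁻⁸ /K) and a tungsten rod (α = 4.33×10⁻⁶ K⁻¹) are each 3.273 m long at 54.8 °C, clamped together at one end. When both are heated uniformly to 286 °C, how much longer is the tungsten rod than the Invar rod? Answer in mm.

2.57 mm

ΔT = 231.2 K
Invar: ΔL = 94×10⁻⁸ × 3.273 m × 231.2 = 7.1131×10⁻⁴ m = 0.71131 mm
tungsten: ΔL = 4.33×10⁻⁶ × 3.273 m × 231.2 = 3.2766×10⁻³ m = 3.2766 mm
difference = 3.2766 − 0.71131 = 2.56529 mm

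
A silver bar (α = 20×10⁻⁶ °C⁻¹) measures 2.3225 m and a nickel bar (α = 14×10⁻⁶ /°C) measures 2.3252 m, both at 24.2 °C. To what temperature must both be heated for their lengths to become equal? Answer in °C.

L₁(1 + α₁ΔT) = L₂(1 + α₂ΔT) ⇒ ΔT = (L₂ − L₁)/(α₁L₁ − α₂L₂)
L₂ − L₁ = 2.3252 − 2.3225 = 2.70×10⁻³ m
α₁L₁ − α₂L₂ = 20×10⁻⁶×2.3225 − 14×10⁻⁶×2.3252 = 1.38972×10⁻⁵ m/K
ΔT = 2.70×10⁻³ / 1.38972×10⁻⁵ = 194.284 K
T = 24.2 + 194.284 = 218.484 °C

T = 218.5 °C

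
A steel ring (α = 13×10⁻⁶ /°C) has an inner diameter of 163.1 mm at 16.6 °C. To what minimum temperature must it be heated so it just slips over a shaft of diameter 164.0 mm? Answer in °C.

T = 441 °C

Required Δd = 164.0 − 163.1 = 0.9 mm
Δd = αd₀ΔT ⇒ ΔT = Δd/(αd₀) = 0.9 / (13×10⁻⁶ × 163.1) = 424.47 K
T_min = 16.6 + 424.47 = 441.07 °C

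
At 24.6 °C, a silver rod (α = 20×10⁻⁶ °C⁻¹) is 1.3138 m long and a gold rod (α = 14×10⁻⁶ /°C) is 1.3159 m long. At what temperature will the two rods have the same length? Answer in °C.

Equal length when α₁L₁ΔT − α₂L₂ΔT = L₂ − L₁ = 2.10×10⁻³ m
α₁L₁ = 2.6276×10⁻⁵, α₂L₂ = 1.84226×10⁻⁵ → Δ(αL) = 7.8534×10⁻⁶ m/K
ΔT = 2.10×10⁻³ / 7.8534×10⁻⁶ = 267.400 K, so T = 24.6 + 267.400 = 292.000 °C

T = 292.0 °C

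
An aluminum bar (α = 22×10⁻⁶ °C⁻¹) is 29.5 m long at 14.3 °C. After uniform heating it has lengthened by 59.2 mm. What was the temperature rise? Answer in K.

ΔT = 91.2 K

ΔL = αL₀ΔT ⇒ ΔT = ΔL / (αL₀)
ΔT = 59.2×10⁻³ m / (22×10⁻⁶ × 29.5 m) = 91.217 K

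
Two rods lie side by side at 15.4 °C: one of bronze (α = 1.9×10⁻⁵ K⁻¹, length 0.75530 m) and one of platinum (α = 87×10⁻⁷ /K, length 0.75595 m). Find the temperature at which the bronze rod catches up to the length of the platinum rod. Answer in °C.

T = 99.01 °C

L₁(1 + α₁ΔT) = L₂(1 + α₂ΔT) ⇒ ΔT = (L₂ − L₁)/(α₁L₁ − α₂L₂)
L₂ − L₁ = 0.75595 − 0.75530 = 6.50×10⁻⁴ m
α₁L₁ − α₂L₂ = 1.9×10⁻⁵×0.75530 − 87×10⁻⁷×0.75595 = 7.773935×10⁻⁶ m/K
ΔT = 6.50×10⁻⁴ / 7.773935×10⁻⁶ = 83.6127 K
T = 15.4 + 83.6127 = 99.0127 °C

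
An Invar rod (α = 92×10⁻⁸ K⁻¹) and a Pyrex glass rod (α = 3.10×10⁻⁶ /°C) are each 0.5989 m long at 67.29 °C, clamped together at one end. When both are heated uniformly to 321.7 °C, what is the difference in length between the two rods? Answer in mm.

0.332 mm

ΔT = 254.41 K
Invar: ΔL = 92×10⁻⁸ × 0.5989 m × 254.41 = 1.4018×10⁻⁴ m = 0.14018 mm
Pyrex glass: ΔL = 3.10×10⁻⁶ × 0.5989 m × 254.41 = 4.7234×10⁻⁴ m = 0.47234 mm
difference = 0.47234 − 0.14018 = 0.33216 mm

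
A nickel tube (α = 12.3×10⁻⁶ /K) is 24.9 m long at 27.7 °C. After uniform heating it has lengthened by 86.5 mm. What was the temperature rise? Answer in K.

ΔT = 282 K

ΔL = αL₀ΔT ⇒ ΔT = ΔL / (αL₀)
ΔT = 86.5×10⁻³ m / (12.3×10⁻⁶ × 24.9 m) = 282.43 K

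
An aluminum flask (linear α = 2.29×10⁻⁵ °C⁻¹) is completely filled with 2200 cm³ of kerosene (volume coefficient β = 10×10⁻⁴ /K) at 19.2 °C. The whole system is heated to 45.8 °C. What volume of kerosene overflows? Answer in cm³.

The flask also expands: β_container ≈ 3α = 6.87×10⁻⁵ /K
Net overflow = V₀(β_liq − 3α_cont)ΔT
β − 3α = 1.00×10⁻³ − 6.87×10⁻⁵ = 9.313×10⁻⁴ /K; ΔT = 26.6 K
ΔV = 2200 × 9.313×10⁻⁴ × 26.6 = 54.5 cm³

54.5 cm³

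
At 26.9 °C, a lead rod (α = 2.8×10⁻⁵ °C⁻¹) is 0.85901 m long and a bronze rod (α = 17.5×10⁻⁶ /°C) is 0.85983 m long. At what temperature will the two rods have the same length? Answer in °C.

Equal length when α₁L₁ΔT − α₂L₂ΔT = L₂ − L₁ = 8.20×10⁻⁴ m
α₁L₁ = 2.405228×10⁻⁵, α₂L₂ = 1.5047025×10⁻⁵ → Δ(αL) = 9.005255×10⁻⁶ m/K
ΔT = 8.20×10⁻⁴ / 9.005255×10⁻⁶ = 91.058 K, so T = 26.9 + 91.058 = 117.958 °C

T = 118.0 °C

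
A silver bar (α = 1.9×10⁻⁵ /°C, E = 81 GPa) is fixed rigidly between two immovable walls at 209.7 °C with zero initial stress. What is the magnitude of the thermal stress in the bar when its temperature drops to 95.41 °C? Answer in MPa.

σ = 176 MPa

Fully constrained: the free strain ε = αΔT is blocked, so σ = Eε = EαΔT.
|ΔT| = 114.29 K
σ = 81.0×10⁹ × 1.9×10⁻⁵ × 114.29 = 1.76×10⁸ Pa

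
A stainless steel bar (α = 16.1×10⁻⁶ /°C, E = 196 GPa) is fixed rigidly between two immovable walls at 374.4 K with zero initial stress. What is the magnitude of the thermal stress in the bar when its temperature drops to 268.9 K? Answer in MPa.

σ = 333 MPa

Fully constrained: the free strain ε = αΔT is blocked, so σ = Eε = EαΔT.
|ΔT| = 105.5 K
σ = 196×10⁹ × 16.1×10⁻⁶ × 105.5 = 3.33×10⁸ Pa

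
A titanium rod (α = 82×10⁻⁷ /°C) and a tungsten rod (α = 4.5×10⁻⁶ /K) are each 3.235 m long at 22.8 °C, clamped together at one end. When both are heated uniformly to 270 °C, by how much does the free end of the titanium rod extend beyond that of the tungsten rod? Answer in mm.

ΔT = 247.2 K
titanium: ΔL = 82×10⁻⁷ × 3.235 m × 247.2 = 6.5575×10⁻³ m = 6.5575 mm
tungsten: ΔL = 4.5×10⁻⁶ × 3.235 m × 247.2 = 3.5986×10⁻³ m = 3.5986 mm
difference = 6.5575 − 3.5986 = 2.9589 mm

2.96 mm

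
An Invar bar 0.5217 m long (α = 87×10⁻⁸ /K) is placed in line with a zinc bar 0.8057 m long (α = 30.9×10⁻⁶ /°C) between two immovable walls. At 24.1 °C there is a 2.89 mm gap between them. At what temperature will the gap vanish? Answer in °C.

α₁L₁ = 4.53879×10⁻⁷ m/K, α₂L₂ = 2.489613×10⁻⁵ m/K → total 2.5350009×10⁻⁵ m/K
ΔT = g/(α₁L₁+α₂L₂) = 2.89×10⁻³ / 2.5350009×10⁻⁵ = 114.00 K
T = 24.1 + 114.00 = 138.10 °C

T = 138 °C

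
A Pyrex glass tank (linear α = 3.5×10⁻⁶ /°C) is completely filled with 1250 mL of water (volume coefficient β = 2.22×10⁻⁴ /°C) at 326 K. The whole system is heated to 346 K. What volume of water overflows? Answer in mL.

5.29 mL

The tank also expands: β_container ≈ 3α = 1.05×10⁻⁵ /K
Net overflow = V₀(β_liq − 3α_cont)ΔT
β − 3α = 2.22×10⁻⁴ − 1.05×10⁻⁵ = 2.115×10⁻⁴ /K; ΔT = 20 K
ΔV = 1250 × 2.115×10⁻⁴ × 20 = 5.29 mL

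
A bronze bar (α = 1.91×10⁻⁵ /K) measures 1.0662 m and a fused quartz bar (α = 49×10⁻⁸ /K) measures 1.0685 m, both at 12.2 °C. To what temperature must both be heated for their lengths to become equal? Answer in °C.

T = 128.1 °C

Equal length when α₁L₁ΔT − α₂L₂ΔT = L₂ − L₁ = 2.30×10⁻³ m
α₁L₁ = 2.036442×10⁻⁵, α₂L₂ = 5.23565×10⁻⁷ → Δ(αL) = 1.9840855×10⁻⁵ m/K
ΔT = 2.30×10⁻³ / 1.9840855×10⁻⁵ = 115.922 K, so T = 12.2 + 115.922 = 128.122 °C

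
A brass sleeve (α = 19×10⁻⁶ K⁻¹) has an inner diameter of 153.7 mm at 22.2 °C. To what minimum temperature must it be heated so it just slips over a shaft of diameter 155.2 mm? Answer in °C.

T = 536 °C

Required Δd = 155.2 − 153.7 = 1.5 mm
Δd = αd₀ΔT ⇒ ΔT = Δd/(αd₀) = 1.5 / (19×10⁻⁶ × 153.7) = 513.65 K
T_min = 22.2 + 513.65 = 535.85 °C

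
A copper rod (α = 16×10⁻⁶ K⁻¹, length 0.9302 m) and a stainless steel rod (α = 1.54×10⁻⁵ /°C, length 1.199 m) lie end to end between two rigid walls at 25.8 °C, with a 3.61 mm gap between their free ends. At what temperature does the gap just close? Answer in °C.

α₁L₁ = 1.48832×10⁻⁵ m/K, α₂L₂ = 1.84646×10⁻⁵ m/K → total 3.33478×10⁻⁵ m/K
ΔT = g/(α₁L₁+α₂L₂) = 3.61×10⁻³ / 3.33478×10⁻⁵ = 108.25 K
T = 25.8 + 108.25 = 134.05 °C

T = 134 °C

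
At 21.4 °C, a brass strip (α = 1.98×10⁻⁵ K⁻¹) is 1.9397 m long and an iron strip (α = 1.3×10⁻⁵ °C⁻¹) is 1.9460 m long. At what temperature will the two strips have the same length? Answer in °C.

T = 502.0 °C

Equal length when α₁L₁ΔT − α₂L₂ΔT = L₂ − L₁ = 6.30×10⁻³ m
α₁L₁ = 3.840606×10⁻⁵, α₂L₂ = 2.5298×10⁻⁵ → Δ(αL) = 1.310806×10⁻⁵ m/K
ΔT = 6.30×10⁻³ / 1.310806×10⁻⁵ = 480.620 K, so T = 21.4 + 480.620 = 502.020 °C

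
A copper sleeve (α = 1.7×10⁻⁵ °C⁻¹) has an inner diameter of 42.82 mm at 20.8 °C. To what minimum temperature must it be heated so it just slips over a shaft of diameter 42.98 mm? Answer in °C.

T = 241 °C

Required Δd = 42.98 − 42.82 = 0.16 mm
Δd = αd₀ΔT ⇒ ΔT = Δd/(αd₀) = 0.16 / (1.7×10⁻⁵ × 42.82) = 219.80 K
T_min = 20.8 + 219.80 = 240.60 °C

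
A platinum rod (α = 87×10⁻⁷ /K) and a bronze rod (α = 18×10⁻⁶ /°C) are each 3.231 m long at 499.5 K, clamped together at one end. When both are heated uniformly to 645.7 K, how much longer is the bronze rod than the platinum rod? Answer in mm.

4.39 mm

ΔT = 146.2 K
platinum: ΔL = 87×10⁻⁷ × 3.231 m × 146.2 = 4.1096×10⁻³ m = 4.1096 mm
bronze: ΔL = 18×10⁻⁶ × 3.231 m × 146.2 = 8.5027×10⁻³ m = 8.5027 mm
difference = 8.5027 − 4.1096 = 4.3931 mm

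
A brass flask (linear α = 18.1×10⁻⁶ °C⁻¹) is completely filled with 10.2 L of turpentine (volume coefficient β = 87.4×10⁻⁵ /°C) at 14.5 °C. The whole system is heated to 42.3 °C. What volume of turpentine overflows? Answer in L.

The flask also expands: β_container ≈ 3α = 5.43×10⁻⁵ /K
Net overflow = V₀(β_liq − 3α_cont)ΔT
β − 3α = 8.74×10⁻⁴ − 5.43×10⁻⁵ = 8.197×10⁻⁴ /K; ΔT = 27.8 K
ΔV = 10.2 × 8.197×10⁻⁴ × 27.8 = 0.232 L

0.232 L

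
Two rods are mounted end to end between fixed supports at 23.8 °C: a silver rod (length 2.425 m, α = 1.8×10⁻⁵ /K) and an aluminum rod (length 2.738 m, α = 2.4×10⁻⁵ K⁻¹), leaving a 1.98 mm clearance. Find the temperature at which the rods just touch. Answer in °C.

α₁L₁ = 4.365×10⁻⁵ m/K, α₂L₂ = 6.5712×10⁻⁵ m/K → total 1.09362×10⁻⁴ m/K
ΔT = g/(α₁L₁+α₂L₂) = 1.98×10⁻³ / 1.09362×10⁻⁴ = 18.105 K
T = 23.8 + 18.105 = 41.905 °C

T = 41.9 °C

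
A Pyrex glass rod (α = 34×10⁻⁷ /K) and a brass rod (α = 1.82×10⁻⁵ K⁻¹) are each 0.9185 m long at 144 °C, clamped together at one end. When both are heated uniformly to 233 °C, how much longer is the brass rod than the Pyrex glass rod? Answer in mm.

ΔT = 89 K
Pyrex glass: ΔL = 34×10⁻⁷ × 0.9185 m × 89 = 2.7794×10⁻⁴ m = 0.27794 mm
brass: ΔL = 1.82×10⁻⁵ × 0.9185 m × 89 = 1.4878×10⁻³ m = 1.4878 mm
difference = 1.4878 − 0.27794 = 1.20986 mm

1.21 mm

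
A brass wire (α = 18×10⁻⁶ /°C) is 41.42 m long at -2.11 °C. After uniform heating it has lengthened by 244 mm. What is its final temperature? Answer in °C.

T = 325 °C

ΔL = αL₀ΔT ⇒ ΔT = ΔL / (αL₀)
ΔT = 244×10⁻³ m / (18×10⁻⁶ × 41.42 m) = 327.27 K
T = -2.11 + 327.27 = 325.16 °C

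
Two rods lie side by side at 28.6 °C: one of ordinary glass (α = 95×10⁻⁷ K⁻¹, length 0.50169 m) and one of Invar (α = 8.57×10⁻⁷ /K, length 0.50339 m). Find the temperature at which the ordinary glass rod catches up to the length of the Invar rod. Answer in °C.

Equal length when α₁L₁ΔT − α₂L₂ΔT = L₂ − L₁ = 1.70×10⁻³ m
α₁L₁ = 4.766055×10⁻⁶, α₂L₂ = 4.3140523×10⁻⁷ → Δ(αL) = 4.33464977×10⁻⁶ m/K
ΔT = 1.70×10⁻³ / 4.33464977×10⁻⁶ = 392.189 K, so T = 28.6 + 392.189 = 420.789 °C

T = 420.8 °C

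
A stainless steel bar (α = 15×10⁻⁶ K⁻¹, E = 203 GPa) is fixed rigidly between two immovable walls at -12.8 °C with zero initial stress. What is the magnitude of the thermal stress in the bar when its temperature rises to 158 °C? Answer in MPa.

σ = 520 MPa

Fully constrained: the free strain ε = αΔT is blocked, so σ = Eε = EαΔT.
|ΔT| = 170.8 K
σ = 203×10⁹ × 15×10⁻⁶ × 170.8 = 5.20×10⁸ Pa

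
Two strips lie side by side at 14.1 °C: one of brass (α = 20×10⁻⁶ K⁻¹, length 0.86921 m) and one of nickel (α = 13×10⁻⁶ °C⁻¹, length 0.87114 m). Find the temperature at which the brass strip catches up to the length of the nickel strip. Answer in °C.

T = 332.6 °C

Equal length when α₁L₁ΔT − α₂L₂ΔT = L₂ − L₁ = 1.93×10⁻³ m
α₁L₁ = 1.73842×10⁻⁵, α₂L₂ = 1.132482×10⁻⁵ → Δ(αL) = 6.05938×10⁻⁶ m/K
ΔT = 1.93×10⁻³ / 6.05938×10⁻⁶ = 318.514 K, so T = 14.1 + 318.514 = 332.614 °C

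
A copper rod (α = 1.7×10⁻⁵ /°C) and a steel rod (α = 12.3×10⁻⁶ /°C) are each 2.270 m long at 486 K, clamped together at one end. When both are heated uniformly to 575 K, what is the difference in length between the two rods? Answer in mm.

ΔT = 89 K
copper: ΔL = 1.7×10⁻⁵ × 2.270 m × 89 = 3.4345×10⁻³ m = 3.4345 mm
steel: ΔL = 12.3×10⁻⁶ × 2.270 m × 89 = 2.4850×10⁻³ m = 2.4850 mm
difference = 3.4345 − 2.4850 = 0.9495 mm

0.950 mm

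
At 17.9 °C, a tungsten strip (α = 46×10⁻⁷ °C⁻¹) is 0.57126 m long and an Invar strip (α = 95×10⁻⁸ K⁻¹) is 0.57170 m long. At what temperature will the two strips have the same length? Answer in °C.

Equal length when α₁L₁ΔT − α₂L₂ΔT = L₂ − L₁ = 4.40×10⁻⁴ m
α₁L₁ = 2.627796×10⁻⁶, α₂L₂ = 5.43115×10⁻⁷ → Δ(αL) = 2.084681×10⁻⁶ m/K
ΔT = 4.40×10⁻⁴ / 2.084681×10⁻⁶ = 211.063 K, so T = 17.9 + 211.063 = 228.963 °C

T = 229.0 °C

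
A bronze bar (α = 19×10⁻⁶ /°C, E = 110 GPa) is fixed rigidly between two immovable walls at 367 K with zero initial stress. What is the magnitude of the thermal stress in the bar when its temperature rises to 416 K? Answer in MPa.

Fully constrained: the free strain ε = αΔT is blocked, so σ = Eε = EαΔT.
|ΔT| = 49 K
σ = 110×10⁹ × 19×10⁻⁶ × 49 = 1.02×10⁸ Pa

σ = 102 MPa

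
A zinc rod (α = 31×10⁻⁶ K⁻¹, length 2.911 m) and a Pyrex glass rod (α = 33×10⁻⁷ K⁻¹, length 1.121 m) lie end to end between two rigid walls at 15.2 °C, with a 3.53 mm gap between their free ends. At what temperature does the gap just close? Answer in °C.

Gap closes when ΔL₁ + ΔL₂ = 3.53 mm = 3.53×10⁻³ m
(α₁L₁ + α₂L₂)ΔT = g
α₁L₁ + α₂L₂ = 31×10⁻⁶×2.911 + 33×10⁻⁷×1.121 = 9.39403×10⁻⁵ m/K
ΔT = 3.53×10⁻³ / 9.39403×10⁻⁵ = 37.577 K
T = 15.2 + 37.577 = 52.777 °C

T = 52.8 °C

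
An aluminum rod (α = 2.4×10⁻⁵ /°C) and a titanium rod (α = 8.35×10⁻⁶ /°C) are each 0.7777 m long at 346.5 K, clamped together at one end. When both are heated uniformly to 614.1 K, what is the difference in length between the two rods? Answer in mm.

3.26 mm

ΔT = 267.6 K
aluminum: ΔL = 2.4×10⁻⁵ × 0.7777 m × 267.6 = 4.9947×10⁻³ m = 4.9947 mm
titanium: ΔL = 8.35×10⁻⁶ × 0.7777 m × 267.6 = 1.7377×10⁻³ m = 1.7377 mm
difference = 4.9947 − 1.7377 = 3.2570 mm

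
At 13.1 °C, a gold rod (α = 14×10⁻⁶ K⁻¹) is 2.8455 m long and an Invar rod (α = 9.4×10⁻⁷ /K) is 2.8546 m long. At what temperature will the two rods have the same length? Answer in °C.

L₁(1 + α₁ΔT) = L₂(1 + α₂ΔT) ⇒ ΔT = (L₂ − L₁)/(α₁L₁ − α₂L₂)
L₂ − L₁ = 2.8546 − 2.8455 = 9.10×10⁻³ m
α₁L₁ − α₂L₂ = 14×10⁻⁶×2.8455 − 9.4×10⁻⁷×2.8546 = 3.7153676×10⁻⁵ m/K
ΔT = 9.10×10⁻³ / 3.7153676×10⁻⁵ = 244.929 K
T = 13.1 + 244.929 = 258.029 °C

T = 258.0 °C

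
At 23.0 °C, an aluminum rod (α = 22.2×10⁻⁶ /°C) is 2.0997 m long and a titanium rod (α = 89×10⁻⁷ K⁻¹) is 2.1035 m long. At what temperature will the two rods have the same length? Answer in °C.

T = 159.2 °C

Equal length when α₁L₁ΔT − α₂L₂ΔT = L₂ − L₁ = 3.80×10⁻³ m
α₁L₁ = 4.661334×10⁻⁵, α₂L₂ = 1.872115×10⁻⁵ → Δ(αL) = 2.789219×10⁻⁵ m/K
ΔT = 3.80×10⁻³ / 2.789219×10⁻⁵ = 136.239 K, so T = 23.0 + 136.239 = 159.239 °C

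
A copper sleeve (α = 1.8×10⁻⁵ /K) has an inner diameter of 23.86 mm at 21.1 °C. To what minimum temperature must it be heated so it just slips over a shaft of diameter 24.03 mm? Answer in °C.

T = 417 °C

Required Δd = 24.03 − 23.86 = 0.17 mm
Δd = αd₀ΔT ⇒ ΔT = Δd/(αd₀) = 0.17 / (1.8×10⁻⁵ × 23.86) = 395.83 K
T_min = 21.1 + 395.83 = 416.93 °C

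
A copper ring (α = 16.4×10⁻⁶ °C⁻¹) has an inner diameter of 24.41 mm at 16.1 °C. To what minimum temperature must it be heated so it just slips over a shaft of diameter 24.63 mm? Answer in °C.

T = 566 °C

Required Δd = 24.63 − 24.41 = 0.22 mm
Δd = αd₀ΔT ⇒ ΔT = Δd/(αd₀) = 0.22 / (16.4×10⁻⁶ × 24.41) = 549.55 K
T_min = 16.1 + 549.55 = 565.65 °C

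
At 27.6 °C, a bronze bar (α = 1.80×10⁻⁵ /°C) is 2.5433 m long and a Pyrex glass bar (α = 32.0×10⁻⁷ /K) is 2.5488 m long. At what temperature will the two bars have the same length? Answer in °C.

Equal length when α₁L₁ΔT − α₂L₂ΔT = L₂ − L₁ = 5.50×10⁻³ m
α₁L₁ = 4.57794×10⁻⁵, α₂L₂ = 8.15616×10⁻⁶ → Δ(αL) = 3.762324×10⁻⁵ m/K
ΔT = 5.50×10⁻³ / 3.762324×10⁻⁵ = 146.186 K, so T = 27.6 + 146.186 = 173.786 °C

T = 173.8 °C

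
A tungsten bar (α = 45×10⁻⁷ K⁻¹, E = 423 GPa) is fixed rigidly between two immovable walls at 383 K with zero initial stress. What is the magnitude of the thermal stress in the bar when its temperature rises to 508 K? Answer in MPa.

Fully constrained: the free strain ε = αΔT is blocked, so σ = Eε = EαΔT.
|ΔT| = 125 K
σ = 423×10⁹ × 45×10⁻⁷ × 125 = 2.38×10⁸ Pa

σ = 238 MPa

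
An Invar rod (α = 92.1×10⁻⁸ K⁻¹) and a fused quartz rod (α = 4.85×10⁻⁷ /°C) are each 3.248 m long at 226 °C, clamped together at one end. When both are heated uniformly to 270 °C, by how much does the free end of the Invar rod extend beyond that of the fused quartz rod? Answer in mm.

ΔT = 44 K
Invar: ΔL = 92.1×10⁻⁸ × 3.248 m × 44 = 1.3162×10⁻⁴ m = 0.13162 mm
fused quartz: ΔL = 4.85×10⁻⁷ × 3.248 m × 44 = 6.9312×10⁻⁵ m = 0.069312 mm
difference = 0.13162 − 0.069312 = 0.062308 mm

0.0623 mm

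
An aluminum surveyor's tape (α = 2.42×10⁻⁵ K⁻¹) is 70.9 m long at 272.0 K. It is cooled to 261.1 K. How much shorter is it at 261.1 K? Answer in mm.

ΔL = 18.7 mm

|ΔT| = |261.1 − 272.0| = 10.9 K
ΔL = αL₀ΔT = (2.42×10⁻⁵)(70.9)(10.9) = 1.87×10⁻² m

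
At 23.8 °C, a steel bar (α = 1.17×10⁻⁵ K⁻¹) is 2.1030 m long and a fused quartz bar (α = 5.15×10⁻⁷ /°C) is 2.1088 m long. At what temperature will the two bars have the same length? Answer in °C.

T = 270.4 °C

L₁(1 + α₁ΔT) = L₂(1 + α₂ΔT) ⇒ ΔT = (L₂ − L₁)/(α₁L₁ − α₂L₂)
L₂ − L₁ = 2.1088 − 2.1030 = 5.80×10⁻³ m
α₁L₁ − α₂L₂ = 1.17×10⁻⁵×2.1030 − 5.15×10⁻⁷×2.1088 = 2.3519068×10⁻⁵ m/K
ΔT = 5.80×10⁻³ / 2.3519068×10⁻⁵ = 246.608 K
T = 23.8 + 246.608 = 270.408 °C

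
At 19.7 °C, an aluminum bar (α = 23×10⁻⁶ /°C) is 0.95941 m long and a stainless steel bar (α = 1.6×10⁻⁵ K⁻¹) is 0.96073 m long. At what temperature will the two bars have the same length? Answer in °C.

L₁(1 + α₁ΔT) = L₂(1 + α₂ΔT) ⇒ ΔT = (L₂ − L₁)/(α₁L₁ − α₂L₂)
L₂ − L₁ = 0.96073 − 0.95941 = 1.32×10⁻³ m
α₁L₁ − α₂L₂ = 23×10⁻⁶×0.95941 − 1.6×10⁻⁵×0.96073 = 6.69475×10⁻⁶ m/K
ΔT = 1.32×10⁻³ / 6.69475×10⁻⁶ = 197.169 K
T = 19.7 + 197.169 = 216.869 °C

T = 216.9 °C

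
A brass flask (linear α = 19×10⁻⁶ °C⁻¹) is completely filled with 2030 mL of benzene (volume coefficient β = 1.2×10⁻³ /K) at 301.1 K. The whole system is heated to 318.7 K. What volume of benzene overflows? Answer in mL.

40.8 mL

The flask also expands: β_container ≈ 3α = 5.7×10⁻⁵ /K
Net overflow = V₀(β_liq − 3α_cont)ΔT
β − 3α = 1.20×10⁻³ − 5.7×10⁻⁵ = 1.143×10⁻³ /K; ΔT = 17.6 K
ΔV = 2030 × 1.143×10⁻³ × 17.6 = 40.8 mL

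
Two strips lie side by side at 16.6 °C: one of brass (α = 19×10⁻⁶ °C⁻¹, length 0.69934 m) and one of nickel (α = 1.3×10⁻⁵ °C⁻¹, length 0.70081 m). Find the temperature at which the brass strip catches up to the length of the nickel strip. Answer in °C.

T = 368.5 °C

Equal length when α₁L₁ΔT − α₂L₂ΔT = L₂ − L₁ = 1.47×10⁻³ m
α₁L₁ = 1.328746×10⁻⁵, α₂L₂ = 9.11053×10⁻⁶ → Δ(αL) = 4.17693×10⁻⁶ m/K
ΔT = 1.47×10⁻³ / 4.17693×10⁻⁶ = 351.933 K, so T = 16.6 + 351.933 = 368.533 °C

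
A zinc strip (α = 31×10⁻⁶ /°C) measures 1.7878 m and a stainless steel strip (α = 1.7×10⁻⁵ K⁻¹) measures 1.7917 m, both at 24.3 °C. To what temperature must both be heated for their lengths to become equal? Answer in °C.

T = 180.5 °C

Equal length when α₁L₁ΔT − α₂L₂ΔT = L₂ − L₁ = 3.90×10⁻³ m
α₁L₁ = 5.54218×10⁻⁵, α₂L₂ = 3.04589×10⁻⁵ → Δ(αL) = 2.49629×10⁻⁵ m/K
ΔT = 3.90×10⁻³ / 2.49629×10⁻⁵ = 156.232 K, so T = 24.3 + 156.232 = 180.532 °C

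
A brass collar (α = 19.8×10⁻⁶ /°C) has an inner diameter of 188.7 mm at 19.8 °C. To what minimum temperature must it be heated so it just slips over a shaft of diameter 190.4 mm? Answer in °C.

T = 475 °C

Required Δd = 190.4 − 188.7 = 1.7 mm
Δd = αd₀ΔT ⇒ ΔT = Δd/(αd₀) = 1.7 / (19.8×10⁻⁶ × 188.7) = 455.00 K
T_min = 19.8 + 455.00 = 474.80 °C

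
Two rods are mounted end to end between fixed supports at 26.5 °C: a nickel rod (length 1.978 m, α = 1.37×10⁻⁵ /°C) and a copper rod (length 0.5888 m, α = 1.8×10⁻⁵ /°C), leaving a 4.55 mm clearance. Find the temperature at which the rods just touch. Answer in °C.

Gap closes when ΔL₁ + ΔL₂ = 4.55 mm = 4.55×10⁻³ m
(α₁L₁ + α₂L₂)ΔT = g
α₁L₁ + α₂L₂ = 1.37×10⁻⁵×1.978 + 1.8×10⁻⁵×0.5888 = 3.7697×10⁻⁵ m/K
ΔT = 4.55×10⁻³ / 3.7697×10⁻⁵ = 120.70 K
T = 26.5 + 120.70 = 147.20 °C

T = 147 °C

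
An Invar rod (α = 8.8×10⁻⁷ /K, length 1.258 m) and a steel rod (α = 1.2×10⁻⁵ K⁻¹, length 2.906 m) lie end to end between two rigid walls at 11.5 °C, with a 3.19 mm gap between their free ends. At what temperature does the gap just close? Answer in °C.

Gap closes when ΔL₁ + ΔL₂ = 3.19 mm = 3.19×10⁻³ m
(α₁L₁ + α₂L₂)ΔT = g
α₁L₁ + α₂L₂ = 8.8×10⁻⁷×1.258 + 1.2×10⁻⁵×2.906 = 3.597904×10⁻⁵ m/K
ΔT = 3.19×10⁻³ / 3.597904×10⁻⁵ = 88.66 K
T = 11.5 + 88.66 = 100.16 °C

T = 100 °C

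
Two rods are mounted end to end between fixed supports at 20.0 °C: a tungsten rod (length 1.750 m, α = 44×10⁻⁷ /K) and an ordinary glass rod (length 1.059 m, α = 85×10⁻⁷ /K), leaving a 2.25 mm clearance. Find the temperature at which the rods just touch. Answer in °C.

T = 155 °C

Gap closes when ΔL₁ + ΔL₂ = 2.25 mm = 2.25×10⁻³ m
(α₁L₁ + α₂L₂)ΔT = g
α₁L₁ + α₂L₂ = 44×10⁻⁷×1.750 + 85×10⁻⁷×1.059 = 1.67015×10⁻⁵ m/K
ΔT = 2.25×10⁻³ / 1.67015×10⁻⁵ = 134.72 K
T = 20.0 + 134.72 = 154.72 °C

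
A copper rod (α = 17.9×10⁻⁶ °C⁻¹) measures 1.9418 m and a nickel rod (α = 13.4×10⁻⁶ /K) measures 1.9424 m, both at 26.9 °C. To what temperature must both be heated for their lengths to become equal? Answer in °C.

Equal length when α₁L₁ΔT − α₂L₂ΔT = L₂ − L₁ = 6.00×10⁻⁴ m
α₁L₁ = 3.475822×10⁻⁵, α₂L₂ = 2.602816×10⁻⁵ → Δ(αL) = 8.73006×10⁻⁶ m/K
ΔT = 6.00×10⁻⁴ / 8.73006×10⁻⁶ = 68.7280 K, so T = 26.9 + 68.7280 = 95.6280 °C

T = 95.63 °C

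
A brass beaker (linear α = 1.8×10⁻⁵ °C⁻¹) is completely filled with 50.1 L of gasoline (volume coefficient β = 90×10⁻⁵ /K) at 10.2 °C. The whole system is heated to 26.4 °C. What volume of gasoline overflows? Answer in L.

The beaker also expands: β_container ≈ 3α = 5.4×10⁻⁵ /K
Net overflow = V₀(β_liq − 3α_cont)ΔT
β − 3α = 9.00×10⁻⁴ − 5.4×10⁻⁵ = 8.46×10⁻⁴ /K; ΔT = 16.2 K
ΔV = 50.1 × 8.46×10⁻⁴ × 16.2 = 0.687 L

0.687 L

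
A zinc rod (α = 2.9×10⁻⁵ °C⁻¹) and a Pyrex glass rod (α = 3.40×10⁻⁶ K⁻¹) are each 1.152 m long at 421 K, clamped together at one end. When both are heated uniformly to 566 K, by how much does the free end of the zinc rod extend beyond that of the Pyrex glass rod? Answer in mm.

4.28 mm

ΔT = 145 K
zinc: ΔL = 2.9×10⁻⁵ × 1.152 m × 145 = 4.8442×10⁻³ m = 4.8442 mm
Pyrex glass: ΔL = 3.40×10⁻⁶ × 1.152 m × 145 = 5.6794×10⁻⁴ m = 0.56794 mm
difference = 4.8442 − 0.56794 = 4.27626 mm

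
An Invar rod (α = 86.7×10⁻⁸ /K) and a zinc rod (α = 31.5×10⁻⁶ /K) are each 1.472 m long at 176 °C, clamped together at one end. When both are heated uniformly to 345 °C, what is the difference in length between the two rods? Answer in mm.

ΔT = 169 K
Invar: ΔL = 86.7×10⁻⁸ × 1.472 m × 169 = 2.1568×10⁻⁴ m = 0.21568 mm
zinc: ΔL = 31.5×10⁻⁶ × 1.472 m × 169 = 7.8362×10⁻³ m = 7.8362 mm
difference = 7.8362 − 0.21568 = 7.62052 mm

7.62 mm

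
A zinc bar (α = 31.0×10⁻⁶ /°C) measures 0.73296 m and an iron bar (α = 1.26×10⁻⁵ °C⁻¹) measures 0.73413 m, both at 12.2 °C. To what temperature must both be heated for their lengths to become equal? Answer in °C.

T = 99.05 °C

L₁(1 + α₁ΔT) = L₂(1 + α₂ΔT) ⇒ ΔT = (L₂ − L₁)/(α₁L₁ − α₂L₂)
L₂ − L₁ = 0.73413 − 0.73296 = 1.17×10⁻³ m
α₁L₁ − α₂L₂ = 31.0×10⁻⁶×0.73296 − 1.26×10⁻⁵×0.73413 = 1.3471722×10⁻⁵ m/K
ΔT = 1.17×10⁻³ / 1.3471722×10⁻⁵ = 86.8486 K
T = 12.2 + 86.8486 = 99.0486 °C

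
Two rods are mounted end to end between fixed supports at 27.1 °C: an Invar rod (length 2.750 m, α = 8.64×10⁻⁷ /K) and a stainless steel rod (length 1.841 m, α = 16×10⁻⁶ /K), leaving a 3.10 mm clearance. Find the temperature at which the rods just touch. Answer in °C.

Gap closes when ΔL₁ + ΔL₂ = 3.10 mm = 3.10×10⁻³ m
(α₁L₁ + α₂L₂)ΔT = g
α₁L₁ + α₂L₂ = 8.64×10⁻⁷×2.750 + 16×10⁻⁶×1.841 = 3.1832×10⁻⁵ m/K
ΔT = 3.10×10⁻³ / 3.1832×10⁻⁵ = 97.39 K
T = 27.1 + 97.39 = 124.49 °C

T = 124 °C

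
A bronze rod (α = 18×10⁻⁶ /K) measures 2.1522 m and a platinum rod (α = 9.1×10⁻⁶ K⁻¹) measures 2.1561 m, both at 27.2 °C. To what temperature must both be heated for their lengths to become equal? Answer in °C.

Equal length when α₁L₁ΔT − α₂L₂ΔT = L₂ − L₁ = 3.90×10⁻³ m
α₁L₁ = 3.87396×10⁻⁵, α₂L₂ = 1.962051×10⁻⁵ → Δ(αL) = 1.911909×10⁻⁵ m/K
ΔT = 3.90×10⁻³ / 1.911909×10⁻⁵ = 203.985 K, so T = 27.2 + 203.985 = 231.185 °C

T = 231.2 °C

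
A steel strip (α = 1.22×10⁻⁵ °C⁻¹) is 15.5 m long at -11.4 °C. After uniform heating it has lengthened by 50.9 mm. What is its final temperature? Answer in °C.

ΔL = αL₀ΔT ⇒ ΔT = ΔL / (αL₀)
ΔT = 50.9×10⁻³ m / (1.22×10⁻⁵ × 15.5 m) = 269.17 K
T = -11.4 + 269.17 = 257.77 °C

T = 258 °C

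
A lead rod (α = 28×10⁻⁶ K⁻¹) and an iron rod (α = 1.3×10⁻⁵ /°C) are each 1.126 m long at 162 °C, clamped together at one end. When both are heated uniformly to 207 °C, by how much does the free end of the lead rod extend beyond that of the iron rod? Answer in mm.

ΔT = 45 K
lead: ΔL = 28×10⁻⁶ × 1.126 m × 45 = 1.4188×10⁻³ m = 1.4188 mm
iron: ΔL = 1.3×10⁻⁵ × 1.126 m × 45 = 6.5871×10⁻⁴ m = 0.65871 mm
difference = 1.4188 − 0.65871 = 0.76009 mm

0.760 mm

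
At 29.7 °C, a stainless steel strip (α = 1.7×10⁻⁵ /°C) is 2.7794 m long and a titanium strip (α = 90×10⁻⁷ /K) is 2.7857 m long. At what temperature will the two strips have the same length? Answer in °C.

T = 313.8 °C

L₁(1 + α₁ΔT) = L₂(1 + α₂ΔT) ⇒ ΔT = (L₂ − L₁)/(α₁L₁ − α₂L₂)
L₂ − L₁ = 2.7857 − 2.7794 = 6.30×10⁻³ m
α₁L₁ − α₂L₂ = 1.7×10⁻⁵×2.7794 − 90×10⁻⁷×2.7857 = 2.21785×10⁻⁵ m/K
ΔT = 6.30×10⁻³ / 2.21785×10⁻⁵ = 284.059 K
T = 29.7 + 284.059 = 313.759 °C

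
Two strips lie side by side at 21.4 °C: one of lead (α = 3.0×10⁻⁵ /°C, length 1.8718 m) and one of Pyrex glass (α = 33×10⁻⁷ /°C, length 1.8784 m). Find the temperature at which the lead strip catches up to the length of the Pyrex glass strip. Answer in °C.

T = 153.5 °C

Equal length when α₁L₁ΔT − α₂L₂ΔT = L₂ − L₁ = 6.60×10⁻³ m
α₁L₁ = 5.6154×10⁻⁵, α₂L₂ = 6.19872×10⁻⁶ → Δ(αL) = 4.995528×10⁻⁵ m/K
ΔT = 6.60×10⁻³ / 4.995528×10⁻⁵ = 132.118 K, so T = 21.4 + 132.118 = 153.518 °C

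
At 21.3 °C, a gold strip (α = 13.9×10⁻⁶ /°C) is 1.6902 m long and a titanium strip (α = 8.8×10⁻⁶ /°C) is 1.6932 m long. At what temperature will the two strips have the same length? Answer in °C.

T = 370.4 °C

Equal length when α₁L₁ΔT − α₂L₂ΔT = L₂ − L₁ = 3.00×10⁻³ m
α₁L₁ = 2.349378×10⁻⁵, α₂L₂ = 1.490016×10⁻⁵ → Δ(αL) = 8.59362×10⁻⁶ m/K
ΔT = 3.00×10⁻³ / 8.59362×10⁻⁶ = 349.096 K, so T = 21.3 + 349.096 = 370.396 °C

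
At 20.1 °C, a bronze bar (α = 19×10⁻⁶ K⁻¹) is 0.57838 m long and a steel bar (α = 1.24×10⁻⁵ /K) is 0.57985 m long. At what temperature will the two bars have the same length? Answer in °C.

T = 407.0 °C

L₁(1 + α₁ΔT) = L₂(1 + α₂ΔT) ⇒ ΔT = (L₂ − L₁)/(α₁L₁ − α₂L₂)
L₂ − L₁ = 0.57985 − 0.57838 = 1.47×10⁻³ m
α₁L₁ − α₂L₂ = 19×10⁻⁶×0.57838 − 1.24×10⁻⁵×0.57985 = 3.79908×10⁻⁶ m/K
ΔT = 1.47×10⁻³ / 3.79908×10⁻⁶ = 386.936 K
T = 20.1 + 386.936 = 407.036 °C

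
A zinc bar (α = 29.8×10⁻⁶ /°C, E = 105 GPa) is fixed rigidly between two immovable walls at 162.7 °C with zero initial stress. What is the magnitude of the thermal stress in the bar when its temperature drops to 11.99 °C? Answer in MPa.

Fully constrained: the free strain ε = αΔT is blocked, so σ = Eε = EαΔT.
|ΔT| = 150.71 K
σ = 105×10⁹ × 29.8×10⁻⁶ × 150.71 = 4.72×10⁸ Pa

σ = 472 MPa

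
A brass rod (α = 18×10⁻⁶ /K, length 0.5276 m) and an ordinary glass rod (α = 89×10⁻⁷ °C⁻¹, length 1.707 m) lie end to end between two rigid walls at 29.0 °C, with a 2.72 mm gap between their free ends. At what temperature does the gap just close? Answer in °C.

Gap closes when ΔL₁ + ΔL₂ = 2.72 mm = 2.72×10⁻³ m
(α₁L₁ + α₂L₂)ΔT = g
α₁L₁ + α₂L₂ = 18×10⁻⁶×0.5276 + 89×10⁻⁷×1.707 = 2.46891×10⁻⁵ m/K
ΔT = 2.72×10⁻³ / 2.46891×10⁻⁵ = 110.17 K
T = 29.0 + 110.17 = 139.17 °C

T = 139 °C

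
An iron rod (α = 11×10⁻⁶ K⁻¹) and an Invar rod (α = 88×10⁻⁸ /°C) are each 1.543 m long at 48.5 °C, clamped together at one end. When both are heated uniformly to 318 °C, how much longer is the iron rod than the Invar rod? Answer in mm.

ΔT = 269.5 K
iron: ΔL = 11×10⁻⁶ × 1.543 m × 269.5 = 4.5742×10⁻³ m = 4.5742 mm
Invar: ΔL = 88×10⁻⁸ × 1.543 m × 269.5 = 3.6594×10⁻⁴ m = 0.36594 mm
difference = 4.5742 − 0.36594 = 4.20826 mm

4.21 mm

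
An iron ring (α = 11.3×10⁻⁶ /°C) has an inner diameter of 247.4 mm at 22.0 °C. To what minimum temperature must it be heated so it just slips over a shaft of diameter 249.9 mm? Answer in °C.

T = 916 °C

Required Δd = 249.9 − 247.4 = 2.5 mm
Δd = αd₀ΔT ⇒ ΔT = Δd/(αd₀) = 2.5 / (11.3×10⁻⁶ × 247.4) = 894.26 K
T_min = 22.0 + 894.26 = 916.26 °C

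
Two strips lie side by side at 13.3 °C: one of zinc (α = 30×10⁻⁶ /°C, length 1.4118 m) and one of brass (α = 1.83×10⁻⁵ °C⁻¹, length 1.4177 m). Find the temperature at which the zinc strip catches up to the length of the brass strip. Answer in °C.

T = 372.8 °C

L₁(1 + α₁ΔT) = L₂(1 + α₂ΔT) ⇒ ΔT = (L₂ − L₁)/(α₁L₁ − α₂L₂)
L₂ − L₁ = 1.4177 − 1.4118 = 5.90×10⁻³ m
α₁L₁ − α₂L₂ = 30×10⁻⁶×1.4118 − 1.83×10⁻⁵×1.4177 = 1.641009×10⁻⁵ m/K
ΔT = 5.90×10⁻³ / 1.641009×10⁻⁵ = 359.535 K
T = 13.3 + 359.535 = 372.835 °C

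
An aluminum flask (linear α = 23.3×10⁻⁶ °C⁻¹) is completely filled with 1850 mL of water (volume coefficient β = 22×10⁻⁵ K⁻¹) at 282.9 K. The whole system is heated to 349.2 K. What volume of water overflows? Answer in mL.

The flask also expands: β_container ≈ 3α = 6.99×10⁻⁵ /K
Net overflow = V₀(β_liq − 3α_cont)ΔT
β − 3α = 2.20×10⁻⁴ − 6.99×10⁻⁵ = 1.501×10⁻⁴ /K; ΔT = 66.3 K
ΔV = 1850 × 1.501×10⁻⁴ × 66.3 = 18.4 mL

18.4 mL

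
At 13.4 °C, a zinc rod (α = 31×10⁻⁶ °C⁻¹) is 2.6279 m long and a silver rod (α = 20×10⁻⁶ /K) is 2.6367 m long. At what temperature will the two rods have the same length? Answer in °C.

L₁(1 + α₁ΔT) = L₂(1 + α₂ΔT) ⇒ ΔT = (L₂ − L₁)/(α₁L₁ − α₂L₂)
L₂ − L₁ = 2.6367 − 2.6279 = 8.80×10⁻³ m
α₁L₁ − α₂L₂ = 31×10⁻⁶×2.6279 − 20×10⁻⁶×2.6367 = 2.87309×10⁻⁵ m/K
ΔT = 8.80×10⁻³ / 2.87309×10⁻⁵ = 306.290 K
T = 13.4 + 306.290 = 319.690 °C

T = 319.7 °C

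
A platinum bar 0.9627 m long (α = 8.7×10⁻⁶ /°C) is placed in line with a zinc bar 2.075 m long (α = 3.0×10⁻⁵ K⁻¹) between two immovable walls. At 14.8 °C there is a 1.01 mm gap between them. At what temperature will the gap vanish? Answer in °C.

T = 29.1 °C

Gap closes when ΔL₁ + ΔL₂ = 1.01 mm = 1.01×10⁻³ m
(α₁L₁ + α₂L₂)ΔT = g
α₁L₁ + α₂L₂ = 8.7×10⁻⁶×0.9627 + 3.0×10⁻⁵×2.075 = 7.062549×10⁻⁵ m/K
ΔT = 1.01×10⁻³ / 7.062549×10⁻⁵ = 14.301 K
T = 14.8 + 14.301 = 29.101 °C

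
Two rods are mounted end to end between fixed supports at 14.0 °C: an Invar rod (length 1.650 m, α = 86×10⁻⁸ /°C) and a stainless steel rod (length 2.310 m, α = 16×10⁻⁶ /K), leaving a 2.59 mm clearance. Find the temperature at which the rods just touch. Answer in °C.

T = 81.5 °C

α₁L₁ = 1.419×10⁻⁶ m/K, α₂L₂ = 3.696×10⁻⁵ m/K → total 3.8379×10⁻⁵ m/K
ΔT = g/(α₁L₁+α₂L₂) = 2.59×10⁻³ / 3.8379×10⁻⁵ = 67.485 K
T = 14.0 + 67.485 = 81.485 °C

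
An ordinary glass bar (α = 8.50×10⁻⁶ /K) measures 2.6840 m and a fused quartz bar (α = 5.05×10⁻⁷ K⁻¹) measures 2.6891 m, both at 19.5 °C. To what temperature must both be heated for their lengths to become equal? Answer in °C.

L₁(1 + α₁ΔT) = L₂(1 + α₂ΔT) ⇒ ΔT = (L₂ − L₁)/(α₁L₁ − α₂L₂)
L₂ − L₁ = 2.6891 − 2.6840 = 5.10×10⁻³ m
α₁L₁ − α₂L₂ = 8.50×10⁻⁶×2.6840 − 5.05×10⁻⁷×2.6891 = 2.14560045×10⁻⁵ m/K
ΔT = 5.10×10⁻³ / 2.14560045×10⁻⁵ = 237.696 K
T = 19.5 + 237.696 = 257.196 °C

T = 257.2 °C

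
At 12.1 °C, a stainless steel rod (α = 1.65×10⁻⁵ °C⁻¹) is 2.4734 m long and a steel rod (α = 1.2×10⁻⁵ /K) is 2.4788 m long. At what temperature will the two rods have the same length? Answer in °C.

L₁(1 + α₁ΔT) = L₂(1 + α₂ΔT) ⇒ ΔT = (L₂ − L₁)/(α₁L₁ − α₂L₂)
L₂ − L₁ = 2.4788 − 2.4734 = 5.40×10⁻³ m
α₁L₁ − α₂L₂ = 1.65×10⁻⁵×2.4734 − 1.2×10⁻⁵×2.4788 = 1.10655×10⁻⁵ m/K
ΔT = 5.40×10⁻³ / 1.10655×10⁻⁵ = 488.003 K
T = 12.1 + 488.003 = 500.103 °C

T = 500.1 °C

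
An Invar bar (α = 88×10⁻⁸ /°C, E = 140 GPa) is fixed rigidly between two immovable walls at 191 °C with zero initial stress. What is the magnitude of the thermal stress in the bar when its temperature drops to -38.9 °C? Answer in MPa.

σ = 28.3 MPa

Fully constrained: the free strain ε = αΔT is blocked, so σ = Eε = EαΔT.
|ΔT| = 229.9 K
σ = 140×10⁹ × 88×10⁻⁸ × 229.9 = 2.83×10⁷ Pa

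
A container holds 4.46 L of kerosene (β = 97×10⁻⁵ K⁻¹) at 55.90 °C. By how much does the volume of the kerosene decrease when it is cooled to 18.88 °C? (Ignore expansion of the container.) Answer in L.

ΔV = 0.160 L

|ΔT| = |18.88 − 55.90| = 37.02 K
ΔV = βV₀ΔT = (97×10⁻⁵)(4.46)(37.02) = 0.160 L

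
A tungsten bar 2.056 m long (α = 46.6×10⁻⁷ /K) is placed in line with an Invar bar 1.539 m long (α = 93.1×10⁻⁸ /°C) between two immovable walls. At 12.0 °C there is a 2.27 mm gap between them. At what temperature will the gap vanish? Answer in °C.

T = 218 °C

α₁L₁ = 9.58096×10⁻⁶ m/K, α₂L₂ = 1.432809×10⁻⁶ m/K → total 1.1013769×10⁻⁵ m/K
ΔT = g/(α₁L₁+α₂L₂) = 2.27×10⁻³ / 1.1013769×10⁻⁵ = 206.11 K
T = 12.0 + 206.11 = 218.11 °C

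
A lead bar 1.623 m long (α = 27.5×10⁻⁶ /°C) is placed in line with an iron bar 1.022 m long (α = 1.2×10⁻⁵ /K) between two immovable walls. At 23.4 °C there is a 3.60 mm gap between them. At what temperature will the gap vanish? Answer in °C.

T = 86.7 °C

α₁L₁ = 4.46325×10⁻⁵ m/K, α₂L₂ = 1.2264×10⁻⁵ m/K → total 5.68965×10⁻⁵ m/K
ΔT = g/(α₁L₁+α₂L₂) = 3.60×10⁻³ / 5.68965×10⁻⁵ = 63.273 K
T = 23.4 + 63.273 = 86.673 °C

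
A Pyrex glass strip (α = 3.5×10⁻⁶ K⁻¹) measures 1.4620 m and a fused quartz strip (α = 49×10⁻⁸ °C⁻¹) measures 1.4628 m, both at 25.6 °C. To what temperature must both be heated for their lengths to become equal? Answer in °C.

Equal length when α₁L₁ΔT − α₂L₂ΔT = L₂ − L₁ = 8.00×10⁻⁴ m
α₁L₁ = 5.117×10⁻⁶, α₂L₂ = 7.16772×10⁻⁷ → Δ(αL) = 4.400228×10⁻⁶ m/K
ΔT = 8.00×10⁻⁴ / 4.400228×10⁻⁶ = 181.809 K, so T = 25.6 + 181.809 = 207.409 °C

T = 207.4 °C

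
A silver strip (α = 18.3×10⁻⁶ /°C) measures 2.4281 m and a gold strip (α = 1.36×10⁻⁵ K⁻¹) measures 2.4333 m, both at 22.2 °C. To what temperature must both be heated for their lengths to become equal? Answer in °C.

T = 480.7 °C

Equal length when α₁L₁ΔT − α₂L₂ΔT = L₂ − L₁ = 5.20×10⁻³ m
α₁L₁ = 4.443423×10⁻⁵, α₂L₂ = 3.309288×10⁻⁵ → Δ(αL) = 1.134135×10⁻⁵ m/K
ΔT = 5.20×10⁻³ / 1.134135×10⁻⁵ = 458.499 K, so T = 22.2 + 458.499 = 480.699 °C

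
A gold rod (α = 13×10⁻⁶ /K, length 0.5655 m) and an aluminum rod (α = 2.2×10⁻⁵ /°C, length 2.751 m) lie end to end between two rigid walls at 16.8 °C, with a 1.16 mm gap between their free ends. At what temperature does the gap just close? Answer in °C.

T = 33.9 °C

α₁L₁ = 7.3515×10⁻⁶ m/K, α₂L₂ = 6.0522×10⁻⁵ m/K → total 6.78735×10⁻⁵ m/K
ΔT = g/(α₁L₁+α₂L₂) = 1.16×10⁻³ / 6.78735×10⁻⁵ = 17.091 K
T = 16.8 + 17.091 = 33.891 °C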